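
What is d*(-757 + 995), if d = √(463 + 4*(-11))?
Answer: 238*√419 ≈ 4871.7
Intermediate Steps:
d = √419 (d = √(463 - 44) = √419 ≈ 20.469)
d*(-757 + 995) = √419*(-757 + 995) = √419*238 = 238*√419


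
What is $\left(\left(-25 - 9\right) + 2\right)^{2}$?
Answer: $1024$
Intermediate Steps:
$\left(\left(-25 - 9\right) + 2\right)^{2} = \left(-34 + 2\right)^{2} = \left(-32\right)^{2} = 1024$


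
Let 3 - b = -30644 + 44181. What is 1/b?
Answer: -1/13534 ≈ -7.3888e-5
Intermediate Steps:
b = -13534 (b = 3 - (-30644 + 44181) = 3 - 1*13537 = 3 - 13537 = -13534)
1/b = 1/(-13534) = -1/13534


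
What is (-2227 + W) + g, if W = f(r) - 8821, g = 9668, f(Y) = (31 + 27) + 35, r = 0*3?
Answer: -1287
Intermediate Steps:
r = 0
f(Y) = 93 (f(Y) = 58 + 35 = 93)
W = -8728 (W = 93 - 8821 = -8728)
(-2227 + W) + g = (-2227 - 8728) + 9668 = -10955 + 9668 = -1287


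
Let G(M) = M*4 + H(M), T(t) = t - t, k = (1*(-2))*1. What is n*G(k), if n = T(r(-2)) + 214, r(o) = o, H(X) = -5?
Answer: -2782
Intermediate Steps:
k = -2 (k = -2*1 = -2)
T(t) = 0
G(M) = -5 + 4*M (G(M) = M*4 - 5 = 4*M - 5 = -5 + 4*M)
n = 214 (n = 0 + 214 = 214)
n*G(k) = 214*(-5 + 4*(-2)) = 214*(-5 - 8) = 214*(-13) = -2782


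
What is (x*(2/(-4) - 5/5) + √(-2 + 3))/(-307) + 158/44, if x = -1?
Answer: 12099/3377 ≈ 3.5828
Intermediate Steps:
(x*(2/(-4) - 5/5) + √(-2 + 3))/(-307) + 158/44 = (-(2/(-4) - 5/5) + √(-2 + 3))/(-307) + 158/44 = (-(2*(-¼) - 5*⅕) + √1)*(-1/307) + 158*(1/44) = (-(-½ - 1) + 1)*(-1/307) + 79/22 = (-1*(-3/2) + 1)*(-1/307) + 79/22 = (3/2 + 1)*(-1/307) + 79/22 = (5/2)*(-1/307) + 79/22 = -5/614 + 79/22 = 12099/3377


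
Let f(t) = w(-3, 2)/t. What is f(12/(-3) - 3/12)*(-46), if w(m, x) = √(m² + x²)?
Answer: 184*√13/17 ≈ 39.025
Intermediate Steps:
f(t) = √13/t (f(t) = √((-3)² + 2²)/t = √(9 + 4)/t = √13/t)
f(12/(-3) - 3/12)*(-46) = (√13/(12/(-3) - 3/12))*(-46) = (√13/(12*(-⅓) - 3*1/12))*(-46) = (√13/(-4 - ¼))*(-46) = (√13/(-17/4))*(-46) = (√13*(-4/17))*(-46) = -4*√13/17*(-46) = 184*√13/17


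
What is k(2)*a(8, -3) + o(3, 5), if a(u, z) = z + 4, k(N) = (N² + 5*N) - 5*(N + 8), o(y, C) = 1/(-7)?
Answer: -253/7 ≈ -36.143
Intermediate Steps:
o(y, C) = -⅐
k(N) = -40 + N² (k(N) = (N² + 5*N) - 5*(8 + N) = (N² + 5*N) + (-40 - 5*N) = -40 + N²)
a(u, z) = 4 + z
k(2)*a(8, -3) + o(3, 5) = (-40 + 2²)*(4 - 3) - ⅐ = (-40 + 4)*1 - ⅐ = -36*1 - ⅐ = -36 - ⅐ = -253/7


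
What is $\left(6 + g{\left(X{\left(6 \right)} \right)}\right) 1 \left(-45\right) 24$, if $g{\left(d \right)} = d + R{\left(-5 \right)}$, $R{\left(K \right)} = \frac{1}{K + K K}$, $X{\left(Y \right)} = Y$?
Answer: $-13014$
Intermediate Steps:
$R{\left(K \right)} = \frac{1}{K + K^{2}}$
$g{\left(d \right)} = \frac{1}{20} + d$ ($g{\left(d \right)} = d + \frac{1}{\left(-5\right) \left(1 - 5\right)} = d - \frac{1}{5 \left(-4\right)} = d - - \frac{1}{20} = d + \frac{1}{20} = \frac{1}{20} + d$)
$\left(6 + g{\left(X{\left(6 \right)} \right)}\right) 1 \left(-45\right) 24 = \left(6 + \left(\frac{1}{20} + 6\right)\right) 1 \left(-45\right) 24 = \left(6 + \frac{121}{20}\right) 1 \left(-45\right) 24 = \frac{241}{20} \cdot 1 \left(-45\right) 24 = \frac{241}{20} \left(-45\right) 24 = \left(- \frac{2169}{4}\right) 24 = -13014$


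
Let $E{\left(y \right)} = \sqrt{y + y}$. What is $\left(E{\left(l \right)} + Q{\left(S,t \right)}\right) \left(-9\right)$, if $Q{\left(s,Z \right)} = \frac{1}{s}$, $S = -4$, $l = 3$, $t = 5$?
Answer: $\frac{9}{4} - 9 \sqrt{6} \approx -19.795$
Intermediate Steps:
$E{\left(y \right)} = \sqrt{2} \sqrt{y}$ ($E{\left(y \right)} = \sqrt{2 y} = \sqrt{2} \sqrt{y}$)
$\left(E{\left(l \right)} + Q{\left(S,t \right)}\right) \left(-9\right) = \left(\sqrt{2} \sqrt{3} + \frac{1}{-4}\right) \left(-9\right) = \left(\sqrt{6} - \frac{1}{4}\right) \left(-9\right) = \left(- \frac{1}{4} + \sqrt{6}\right) \left(-9\right) = \frac{9}{4} - 9 \sqrt{6}$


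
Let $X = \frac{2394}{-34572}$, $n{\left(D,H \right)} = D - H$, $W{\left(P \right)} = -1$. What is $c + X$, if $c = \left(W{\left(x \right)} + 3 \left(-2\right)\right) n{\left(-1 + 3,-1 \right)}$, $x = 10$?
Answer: $- \frac{121401}{5762} \approx -21.069$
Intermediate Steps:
$c = -21$ ($c = \left(-1 + 3 \left(-2\right)\right) \left(\left(-1 + 3\right) - -1\right) = \left(-1 - 6\right) \left(2 + 1\right) = \left(-7\right) 3 = -21$)
$X = - \frac{399}{5762}$ ($X = 2394 \left(- \frac{1}{34572}\right) = - \frac{399}{5762} \approx -0.069247$)
$c + X = -21 - \frac{399}{5762} = - \frac{121401}{5762}$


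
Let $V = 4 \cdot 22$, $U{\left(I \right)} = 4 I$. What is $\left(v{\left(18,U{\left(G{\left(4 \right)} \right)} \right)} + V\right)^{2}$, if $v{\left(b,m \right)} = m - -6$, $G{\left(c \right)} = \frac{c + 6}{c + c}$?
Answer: $9801$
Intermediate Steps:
$G{\left(c \right)} = \frac{6 + c}{2 c}$
$v{\left(b,m \right)} = 6 + m$ ($v{\left(b,m \right)} = m + 6 = 6 + m$)
$V = 88$
$\left(v{\left(18,U{\left(G{\left(4 \right)} \right)} \right)} + V\right)^{2} = \left(\left(6 + 4 \frac{6 + 4}{2 \cdot 4}\right) + 88\right)^{2} = \left(\left(6 + 4 \cdot \frac{1}{2} \cdot \frac{1}{4} \cdot 10\right) + 88\right)^{2} = \left(\left(6 + 4 \cdot \frac{5}{4}\right) + 88\right)^{2} = \left(\left(6 + 5\right) + 88\right)^{2} = \left(11 + 88\right)^{2} = 99^{2} = 9801$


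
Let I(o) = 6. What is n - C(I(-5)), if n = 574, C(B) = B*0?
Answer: 574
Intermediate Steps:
C(B) = 0
n - C(I(-5)) = 574 - 1*0 = 574 + 0 = 574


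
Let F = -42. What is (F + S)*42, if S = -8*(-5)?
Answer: -84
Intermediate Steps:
S = 40
(F + S)*42 = (-42 + 40)*42 = -2*42 = -84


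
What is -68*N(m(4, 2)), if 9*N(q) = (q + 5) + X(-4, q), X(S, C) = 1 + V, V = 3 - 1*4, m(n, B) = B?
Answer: -476/9 ≈ -52.889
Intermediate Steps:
V = -1 (V = 3 - 4 = -1)
X(S, C) = 0 (X(S, C) = 1 - 1 = 0)
N(q) = 5/9 + q/9 (N(q) = ((q + 5) + 0)/9 = ((5 + q) + 0)/9 = (5 + q)/9 = 5/9 + q/9)
-68*N(m(4, 2)) = -68*(5/9 + (1/9)*2) = -68*(5/9 + 2/9) = -68*7/9 = -476/9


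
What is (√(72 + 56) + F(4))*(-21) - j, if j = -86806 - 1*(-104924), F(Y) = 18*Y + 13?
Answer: -19903 - 168*√2 ≈ -20141.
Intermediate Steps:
F(Y) = 13 + 18*Y
j = 18118 (j = -86806 + 104924 = 18118)
(√(72 + 56) + F(4))*(-21) - j = (√(72 + 56) + (13 + 18*4))*(-21) - 1*18118 = (√128 + (13 + 72))*(-21) - 18118 = (8*√2 + 85)*(-21) - 18118 = (85 + 8*√2)*(-21) - 18118 = (-1785 - 168*√2) - 18118 = -19903 - 168*√2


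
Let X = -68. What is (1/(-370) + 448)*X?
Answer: -5635806/185 ≈ -30464.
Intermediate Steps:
(1/(-370) + 448)*X = (1/(-370) + 448)*(-68) = (-1/370 + 448)*(-68) = (165759/370)*(-68) = -5635806/185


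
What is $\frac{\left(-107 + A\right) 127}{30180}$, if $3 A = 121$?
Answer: $- \frac{1270}{4527} \approx -0.28054$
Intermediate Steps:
$A = \frac{121}{3}$ ($A = \frac{1}{3} \cdot 121 = \frac{121}{3} \approx 40.333$)
$\frac{\left(-107 + A\right) 127}{30180} = \frac{\left(-107 + \frac{121}{3}\right) 127}{30180} = \left(- \frac{200}{3}\right) 127 \cdot \frac{1}{30180} = \left(- \frac{25400}{3}\right) \frac{1}{30180} = - \frac{1270}{4527}$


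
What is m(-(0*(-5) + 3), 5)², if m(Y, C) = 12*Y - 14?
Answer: 2500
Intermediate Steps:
m(Y, C) = -14 + 12*Y
m(-(0*(-5) + 3), 5)² = (-14 + 12*(-(0*(-5) + 3)))² = (-14 + 12*(-(0 + 3)))² = (-14 + 12*(-1*3))² = (-14 + 12*(-3))² = (-14 - 36)² = (-50)² = 2500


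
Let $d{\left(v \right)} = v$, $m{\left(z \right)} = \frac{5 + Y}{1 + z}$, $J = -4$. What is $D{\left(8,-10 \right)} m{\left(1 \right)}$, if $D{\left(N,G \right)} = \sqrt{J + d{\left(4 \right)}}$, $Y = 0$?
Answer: $0$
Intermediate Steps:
$m{\left(z \right)} = \frac{5}{1 + z}$ ($m{\left(z \right)} = \frac{5 + 0}{1 + z} = \frac{5}{1 + z}$)
$D{\left(N,G \right)} = 0$ ($D{\left(N,G \right)} = \sqrt{-4 + 4} = \sqrt{0} = 0$)
$D{\left(8,-10 \right)} m{\left(1 \right)} = 0 \frac{5}{1 + 1} = 0 \cdot \frac{5}{2} = 0$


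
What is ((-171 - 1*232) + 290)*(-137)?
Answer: 15481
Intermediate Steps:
((-171 - 1*232) + 290)*(-137) = ((-171 - 232) + 290)*(-137) = (-403 + 290)*(-137) = -113*(-137) = 15481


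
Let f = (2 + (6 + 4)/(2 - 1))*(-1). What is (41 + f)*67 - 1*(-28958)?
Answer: 30901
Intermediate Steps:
f = -12 (f = (2 + 10/1)*(-1) = (2 + 10*1)*(-1) = (2 + 10)*(-1) = 12*(-1) = -12)
(41 + f)*67 - 1*(-28958) = (41 - 12)*67 - 1*(-28958) = 29*67 + 28958 = 1943 + 28958 = 30901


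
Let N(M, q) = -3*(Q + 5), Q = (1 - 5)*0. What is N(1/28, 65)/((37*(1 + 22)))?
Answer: -15/851 ≈ -0.017626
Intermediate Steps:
Q = 0 (Q = -4*0 = 0)
N(M, q) = -15 (N(M, q) = -3*(0 + 5) = -3*5 = -15)
N(1/28, 65)/((37*(1 + 22))) = -15*1/(37*(1 + 22)) = -15/(37*23) = -15/851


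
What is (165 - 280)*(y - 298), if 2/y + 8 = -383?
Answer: 582600/17 ≈ 34271.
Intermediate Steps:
y = -2/391 (y = 2/(-8 - 383) = 2/(-391) = 2*(-1/391) = -2/391 ≈ -0.0051151)
(165 - 280)*(y - 298) = (165 - 280)*(-2/391 - 298) = -115*(-116520/391) = 582600/17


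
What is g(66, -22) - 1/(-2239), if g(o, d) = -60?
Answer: -134339/2239 ≈ -60.000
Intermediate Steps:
g(66, -22) - 1/(-2239) = -60 - 1/(-2239) = -60 - 1*(-1/2239) = -60 + 1/2239 = -134339/2239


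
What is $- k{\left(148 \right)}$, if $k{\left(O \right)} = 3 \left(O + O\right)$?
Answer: $-888$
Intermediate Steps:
$k{\left(O \right)} = 6 O$ ($k{\left(O \right)} = 3 \cdot 2 O = 6 O$)
$- k{\left(148 \right)} = - 6 \cdot 148 = \left(-1\right) 888 = -888$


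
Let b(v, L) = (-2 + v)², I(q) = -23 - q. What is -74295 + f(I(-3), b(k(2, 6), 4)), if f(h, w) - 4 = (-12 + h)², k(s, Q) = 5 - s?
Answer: -73267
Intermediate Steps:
f(h, w) = 4 + (-12 + h)²
-74295 + f(I(-3), b(k(2, 6), 4)) = -74295 + (4 + (-12 + (-23 - 1*(-3)))²) = -74295 + (4 + (-12 + (-23 + 3))²) = -74295 + (4 + (-12 - 20)²) = -74295 + (4 + (-32)²) = -74295 + (4 + 1024) = -74295 + 1028 = -73267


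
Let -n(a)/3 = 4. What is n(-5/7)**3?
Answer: -1728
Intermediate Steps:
n(a) = -12 (n(a) = -3*4 = -12)
n(-5/7)**3 = (-12)**3 = -1728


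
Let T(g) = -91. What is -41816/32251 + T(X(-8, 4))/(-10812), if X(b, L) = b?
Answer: -449179751/348697812 ≈ -1.2882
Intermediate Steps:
-41816/32251 + T(X(-8, 4))/(-10812) = -41816/32251 - 91/(-10812) = -41816*1/32251 - 91*(-1/10812) = -41816/32251 + 91/10812 = -449179751/348697812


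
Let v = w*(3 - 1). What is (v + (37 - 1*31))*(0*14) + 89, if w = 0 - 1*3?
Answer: 89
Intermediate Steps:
w = -3 (w = 0 - 3 = -3)
v = -6 (v = -3*(3 - 1) = -3*2 = -6)
(v + (37 - 1*31))*(0*14) + 89 = (-6 + (37 - 1*31))*(0*14) + 89 = (-6 + (37 - 31))*0 + 89 = (-6 + 6)*0 + 89 = 0*0 + 89 = 0 + 89 = 89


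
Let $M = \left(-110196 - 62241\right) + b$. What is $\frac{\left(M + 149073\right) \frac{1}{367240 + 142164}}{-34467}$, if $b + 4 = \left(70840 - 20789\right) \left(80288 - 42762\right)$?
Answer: $- \frac{313031743}{2926271278} \approx -0.10697$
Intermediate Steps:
$b = 1878213822$ ($b = -4 + \left(70840 - 20789\right) \left(80288 - 42762\right) = -4 + 50051 \cdot 37526 = -4 + 1878213826 = 1878213822$)
$M = 1878041385$ ($M = \left(-110196 - 62241\right) + 1878213822 = -172437 + 1878213822 = 1878041385$)
$\frac{\left(M + 149073\right) \frac{1}{367240 + 142164}}{-34467} = \frac{\left(1878041385 + 149073\right) \frac{1}{367240 + 142164}}{-34467} = \frac{1878190458}{509404} \left(- \frac{1}{34467}\right) = 1878190458 \cdot \frac{1}{509404} \left(- \frac{1}{34467}\right) = \frac{939095229}{254702} \left(- \frac{1}{34467}\right) = - \frac{313031743}{2926271278}$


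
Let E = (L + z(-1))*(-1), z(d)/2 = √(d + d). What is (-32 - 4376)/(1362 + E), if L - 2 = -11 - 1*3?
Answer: -1514148/471971 - 2204*I*√2/471971 ≈ -3.2081 - 0.0066041*I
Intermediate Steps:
L = -12 (L = 2 + (-11 - 1*3) = 2 + (-11 - 3) = 2 - 14 = -12)
z(d) = 2*√2*√d (z(d) = 2*√(d + d) = 2*√(2*d) = 2*(√2*√d) = 2*√2*√d)
E = 12 - 2*I*√2 (E = (-12 + 2*√2*√(-1))*(-1) = (-12 + 2*√2*I)*(-1) = (-12 + 2*I*√2)*(-1) = 12 - 2*I*√2 ≈ 12.0 - 2.8284*I)
(-32 - 4376)/(1362 + E) = (-32 - 4376)/(1362 + (12 - 2*I*√2)) = -4408/(1374 - 2*I*√2)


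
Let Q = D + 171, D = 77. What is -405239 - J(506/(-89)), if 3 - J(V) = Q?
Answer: -404994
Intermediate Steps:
Q = 248 (Q = 77 + 171 = 248)
J(V) = -245 (J(V) = 3 - 1*248 = 3 - 248 = -245)
-405239 - J(506/(-89)) = -405239 - 1*(-245) = -405239 + 245 = -404994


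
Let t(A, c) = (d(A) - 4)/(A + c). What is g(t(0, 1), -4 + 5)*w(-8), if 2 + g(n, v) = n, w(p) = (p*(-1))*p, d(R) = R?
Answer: 384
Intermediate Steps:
t(A, c) = (-4 + A)/(A + c) (t(A, c) = (A - 4)/(A + c) = (-4 + A)/(A + c))
w(p) = -p² (w(p) = (-p)*p = -p²)
g(n, v) = -2 + n
g(t(0, 1), -4 + 5)*w(-8) = (-2 + (-4 + 0)/(0 + 1))*(-1*(-8)²) = (-2 - 4/1)*(-1*64) = (-2 + 1*(-4))*(-64) = (-2 - 4)*(-64) = -6*(-64) = 384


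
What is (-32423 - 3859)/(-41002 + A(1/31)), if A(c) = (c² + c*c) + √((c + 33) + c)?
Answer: 274772338089168/310518014798125 + 1080877062*√1271/310518014798125 ≈ 0.88501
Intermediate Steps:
A(c) = √(33 + 2*c) + 2*c² (A(c) = (c² + c²) + √((33 + c) + c) = 2*c² + √(33 + 2*c) = √(33 + 2*c) + 2*c²)
(-32423 - 3859)/(-41002 + A(1/31)) = (-32423 - 3859)/(-41002 + (√(33 + 2/31) + 2*(1/31)²)) = -36282/(-41002 + (√(33 + 2*(1/31)) + 2*(1/31)²)) = -36282/(-41002 + (√(33 + 2/31) + 2*(1/961))) = -36282/(-41002 + (√(1025/31) + 2/961)) = -36282/(-41002 + (5*√1271/31 + 2/961)) = -36282/(-41002 + (2/961 + 5*√1271/31)) = -36282/(-39402920/961 + 5*√1271/31)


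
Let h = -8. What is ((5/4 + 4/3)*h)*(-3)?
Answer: 62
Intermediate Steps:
((5/4 + 4/3)*h)*(-3) = ((5/4 + 4/3)*(-8))*(-3) = ((31/12)*(-8))*(-3) = -62/3*(-3) = 62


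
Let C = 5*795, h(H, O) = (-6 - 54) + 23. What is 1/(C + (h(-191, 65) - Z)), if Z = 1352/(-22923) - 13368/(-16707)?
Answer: 127658187/502623324806 ≈ 0.00025398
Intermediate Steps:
h(H, O) = -37 (h(H, O) = -60 + 23 = -37)
Z = 94615600/127658187 (Z = 1352*(-1/22923) - 13368*(-1/16707) = -1352/22923 + 4456/5569 = 94615600/127658187 ≈ 0.74116)
C = 3975
1/(C + (h(-191, 65) - Z)) = 1/(3975 + (-37 - 1*94615600/127658187)) = 1/(3975 + (-37 - 94615600/127658187)) = 1/(3975 - 4817968519/127658187) = 1/(502623324806/127658187) = 127658187/502623324806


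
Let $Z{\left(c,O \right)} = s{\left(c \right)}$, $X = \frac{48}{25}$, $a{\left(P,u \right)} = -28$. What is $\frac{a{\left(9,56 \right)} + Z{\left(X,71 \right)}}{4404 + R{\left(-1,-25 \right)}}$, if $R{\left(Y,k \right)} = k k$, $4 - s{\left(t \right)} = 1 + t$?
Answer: $- \frac{673}{125725} \approx -0.005353$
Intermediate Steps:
$X = \frac{48}{25}$ ($X = 48 \cdot \frac{1}{25} = \frac{48}{25} \approx 1.92$)
$s{\left(t \right)} = 3 - t$ ($s{\left(t \right)} = 4 - \left(1 + t\right) = 3 - t$)
$Z{\left(c,O \right)} = 3 - c$
$R{\left(Y,k \right)} = k^{2}$
$\frac{a{\left(9,56 \right)} + Z{\left(X,71 \right)}}{4404 + R{\left(-1,-25 \right)}} = \frac{-28 + \left(3 - \frac{48}{25}\right)}{4404 + \left(-25\right)^{2}} = \frac{-28 + \left(3 - \frac{48}{25}\right)}{4404 + 625} = \frac{-28 + \frac{27}{25}}{5029} = \left(- \frac{673}{25}\right) \frac{1}{5029} = - \frac{673}{125725}$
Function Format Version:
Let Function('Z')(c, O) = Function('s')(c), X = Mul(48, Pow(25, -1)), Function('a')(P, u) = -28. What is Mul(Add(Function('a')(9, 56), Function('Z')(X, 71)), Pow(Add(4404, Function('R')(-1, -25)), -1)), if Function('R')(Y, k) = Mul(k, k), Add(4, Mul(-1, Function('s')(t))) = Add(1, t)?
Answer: Rational(-673, 125725) ≈ -0.0053530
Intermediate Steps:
X = Rational(48, 25) (X = Mul(48, Rational(1, 25)) = Rational(48, 25) ≈ 1.9200)
Function('s')(t) = Add(3, Mul(-1, t)) (Function('s')(t) = Add(4, Mul(-1, Add(1, t))) = Add(4, Add(-1, Mul(-1, t))) = Add(3, Mul(-1, t)))
Function('Z')(c, O) = Add(3, Mul(-1, c))
Function('R')(Y, k) = Pow(k, 2)
Mul(Add(Function('a')(9, 56), Function('Z')(X, 71)), Pow(Add(4404, Function('R')(-1, -25)), -1)) = Mul(Add(-28, Add(3, Mul(-1, Rational(48, 25)))), Pow(Add(4404, Pow(-25, 2)), -1)) = Mul(Add(-28, Add(3, Rational(-48, 25))), Pow(Add(4404, 625), -1)) = Mul(Add(-28, Rational(27, 25)), Pow(5029, -1)) = Mul(Rational(-673, 25), Rational(1, 5029)) = Rational(-673, 125725)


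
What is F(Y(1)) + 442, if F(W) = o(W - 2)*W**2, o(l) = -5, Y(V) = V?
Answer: 437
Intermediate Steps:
F(W) = -5*W**2
F(Y(1)) + 442 = -5*1**2 + 442 = -5*1 + 442 = -5 + 442 = 437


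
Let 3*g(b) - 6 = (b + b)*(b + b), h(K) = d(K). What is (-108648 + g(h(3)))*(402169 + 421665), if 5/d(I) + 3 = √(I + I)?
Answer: -805144501876/9 + 164766800*√6/9 ≈ -8.9416e+10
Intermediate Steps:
d(I) = 5/(-3 + √2*√I) (d(I) = 5/(-3 + √(I + I)) = 5/(-3 + √(2*I)) = 5/(-3 + √2*√I))
h(K) = 5/(-3 + √2*√K)
g(b) = 2 + 4*b²/3 (g(b) = 2 + ((b + b)*(b + b))/3 = 2 + ((2*b)*(2*b))/3 = 2 + (4*b²)/3 = 2 + 4*b²/3)
(-108648 + g(h(3)))*(402169 + 421665) = (-108648 + (2 + 4*(5/(-3 + √2*√3))²/3))*(402169 + 421665) = (-108648 + (2 + 4*(5/(-3 + √6))²/3))*823834 = (-108648 + (2 + 4*(25/(-3 + √6)²)/3))*823834 = (-108648 + (2 + 100/(3*(-3 + √6)²)))*823834 = (-108646 + 100/(3*(-3 + √6)²))*823834 = -89506268764 + 82383400/(3*(-3 + √6)²)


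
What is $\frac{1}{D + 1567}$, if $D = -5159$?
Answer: $- \frac{1}{3592} \approx -0.0002784$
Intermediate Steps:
$\frac{1}{D + 1567} = \frac{1}{-5159 + 1567} = \frac{1}{-3592} = - \frac{1}{3592}$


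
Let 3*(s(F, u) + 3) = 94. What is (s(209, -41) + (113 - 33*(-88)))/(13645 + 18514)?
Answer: 9136/96477 ≈ 0.094696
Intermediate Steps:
s(F, u) = 85/3 (s(F, u) = -3 + (1/3)*94 = -3 + 94/3 = 85/3)
(s(209, -41) + (113 - 33*(-88)))/(13645 + 18514) = (85/3 + (113 - 33*(-88)))/(13645 + 18514) = (85/3 + (113 + 2904))/32159 = (85/3 + 3017)*(1/32159) = (9136/3)*(1/32159) = 9136/96477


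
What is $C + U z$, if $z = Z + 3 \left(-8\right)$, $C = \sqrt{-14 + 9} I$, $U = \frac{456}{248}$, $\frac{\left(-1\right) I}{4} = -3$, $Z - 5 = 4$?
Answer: $- \frac{855}{31} + 12 i \sqrt{5} \approx -27.581 + 26.833 i$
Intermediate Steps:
$Z = 9$ ($Z = 5 + 4 = 9$)
$I = 12$ ($I = \left(-4\right) \left(-3\right) = 12$)
$U = \frac{57}{31}$ ($U = 456 \cdot \frac{1}{248} = \frac{57}{31} \approx 1.8387$)
$C = 12 i \sqrt{5}$ ($C = \sqrt{-14 + 9} \cdot 12 = \sqrt{-5} \cdot 12 = i \sqrt{5} \cdot 12 = 12 i \sqrt{5} \approx 26.833 i$)
$z = -15$ ($z = 9 + 3 \left(-8\right) = 9 - 24 = -15$)
$C + U z = 12 i \sqrt{5} + \frac{57}{31} \left(-15\right) = 12 i \sqrt{5} - \frac{855}{31} = - \frac{855}{31} + 12 i \sqrt{5}$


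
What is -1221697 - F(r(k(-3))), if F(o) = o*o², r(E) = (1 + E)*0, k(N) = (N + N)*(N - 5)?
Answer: -1221697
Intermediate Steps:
k(N) = 2*N*(-5 + N) (k(N) = (2*N)*(-5 + N) = 2*N*(-5 + N))
r(E) = 0
F(o) = o³
-1221697 - F(r(k(-3))) = -1221697 - 1*0³ = -1221697 - 1*0 = -1221697 + 0 = -1221697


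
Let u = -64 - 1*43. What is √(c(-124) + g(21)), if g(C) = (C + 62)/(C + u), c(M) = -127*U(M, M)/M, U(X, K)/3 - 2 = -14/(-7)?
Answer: √80494538/2666 ≈ 3.3653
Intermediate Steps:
u = -107 (u = -64 - 43 = -107)
U(X, K) = 12 (U(X, K) = 6 + 3*(-14/(-7)) = 6 + 3*(-14*(-⅐)) = 6 + 3*2 = 6 + 6 = 12)
c(M) = -1524/M (c(M) = -127*12/M = -1524/M)
g(C) = (62 + C)/(-107 + C) (g(C) = (C + 62)/(C - 107) = (62 + C)/(-107 + C))
√(c(-124) + g(21)) = √(-1524/(-124) + (62 + 21)/(-107 + 21)) = √(-1524*(-1/124) + 83/(-86)) = √(381/31 - 1/86*83) = √(381/31 - 83/86) = √(30193/2666) = √80494538/2666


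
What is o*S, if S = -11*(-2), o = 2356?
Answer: 51832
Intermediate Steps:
S = 22
o*S = 2356*22 = 51832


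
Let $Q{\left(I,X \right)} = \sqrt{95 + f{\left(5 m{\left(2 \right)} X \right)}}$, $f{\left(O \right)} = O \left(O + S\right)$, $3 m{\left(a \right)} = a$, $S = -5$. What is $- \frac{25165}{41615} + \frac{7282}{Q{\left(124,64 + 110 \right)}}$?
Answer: $- \frac{719}{1189} + \frac{7282 \sqrt{333595}}{333595} \approx 12.003$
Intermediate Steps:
$m{\left(a \right)} = \frac{a}{3}$
$f{\left(O \right)} = O \left(-5 + O\right)$ ($f{\left(O \right)} = O \left(O - 5\right) = O \left(-5 + O\right)$)
$Q{\left(I,X \right)} = \sqrt{95 + \frac{10 X \left(-5 + \frac{10 X}{3}\right)}{3}}$ ($Q{\left(I,X \right)} = \sqrt{95 + 5 \cdot \frac{1}{3} \cdot 2 X \left(-5 + 5 \cdot \frac{1}{3} \cdot 2 X\right)} = \sqrt{95 + 5 \cdot \frac{2}{3} X \left(-5 + 5 \cdot \frac{2}{3} X\right)} = \sqrt{95 + \frac{10 X}{3} \left(-5 + \frac{10 X}{3}\right)} = \sqrt{95 + \frac{10 X \left(-5 + \frac{10 X}{3}\right)}{3}}$)
$- \frac{25165}{41615} + \frac{7282}{Q{\left(124,64 + 110 \right)}} = - \frac{25165}{41615} + \frac{7282}{\frac{1}{3} \sqrt{5} \sqrt{171 + 10 \left(64 + 110\right) \left(-3 + 2 \left(64 + 110\right)\right)}} = \left(-25165\right) \frac{1}{41615} + \frac{7282}{\frac{1}{3} \sqrt{5} \sqrt{171 + 10 \cdot 174 \left(-3 + 2 \cdot 174\right)}} = - \frac{719}{1189} + \frac{7282}{\frac{1}{3} \sqrt{5} \sqrt{171 + 10 \cdot 174 \left(-3 + 348\right)}} = - \frac{719}{1189} + \frac{7282}{\frac{1}{3} \sqrt{5} \sqrt{171 + 10 \cdot 174 \cdot 345}} = - \frac{719}{1189} + \frac{7282}{\frac{1}{3} \sqrt{5} \sqrt{171 + 600300}} = - \frac{719}{1189} + \frac{7282}{\frac{1}{3} \sqrt{5} \sqrt{600471}} = - \frac{719}{1189} + \frac{7282}{\frac{1}{3} \sqrt{5} \cdot 3 \sqrt{66719}} = - \frac{719}{1189} + \frac{7282}{\sqrt{333595}} = - \frac{719}{1189} + 7282 \frac{\sqrt{333595}}{333595} = - \frac{719}{1189} + \frac{7282 \sqrt{333595}}{333595}$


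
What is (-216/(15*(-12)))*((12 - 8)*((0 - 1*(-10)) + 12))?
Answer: 528/5 ≈ 105.60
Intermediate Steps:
(-216/(15*(-12)))*((12 - 8)*((0 - 1*(-10)) + 12)) = (-216/(-180))*(4*((0 + 10) + 12)) = (-216*(-1/180))*(4*(10 + 12)) = 6*(4*22)/5 = (6/5)*88 = 528/5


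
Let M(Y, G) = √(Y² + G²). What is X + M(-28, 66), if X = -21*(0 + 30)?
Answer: -630 + 2*√1285 ≈ -558.31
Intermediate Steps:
M(Y, G) = √(G² + Y²)
X = -630 (X = -21*30 = -630)
X + M(-28, 66) = -630 + √(66² + (-28)²) = -630 + √(4356 + 784) = -630 + √5140 = -630 + 2*√1285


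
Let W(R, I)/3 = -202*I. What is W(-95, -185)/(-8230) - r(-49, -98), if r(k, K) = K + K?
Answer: 150097/823 ≈ 182.38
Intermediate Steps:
r(k, K) = 2*K
W(R, I) = -606*I (W(R, I) = 3*(-202*I) = -606*I)
W(-95, -185)/(-8230) - r(-49, -98) = -606*(-185)/(-8230) - 2*(-98) = 112110*(-1/8230) - 1*(-196) = -11211/823 + 196 = 150097/823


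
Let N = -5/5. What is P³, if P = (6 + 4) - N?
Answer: 1331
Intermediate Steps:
N = -1 (N = -5*⅕ = -1)
P = 11 (P = (6 + 4) - 1*(-1) = 10 + 1 = 11)
P³ = 11³ = 1331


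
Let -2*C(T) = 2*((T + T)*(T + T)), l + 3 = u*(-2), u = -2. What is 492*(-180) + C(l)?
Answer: -88564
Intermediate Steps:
l = 1 (l = -3 - 2*(-2) = -3 + 4 = 1)
C(T) = -4*T**2 (C(T) = -(T + T)*(T + T) = -2*T*2*T = -4*T**2)
492*(-180) + C(l) = 492*(-180) - 4*1**2 = -88560 - 4*1 = -88560 - 4 = -88564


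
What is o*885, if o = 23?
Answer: 20355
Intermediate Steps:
o*885 = 23*885 = 20355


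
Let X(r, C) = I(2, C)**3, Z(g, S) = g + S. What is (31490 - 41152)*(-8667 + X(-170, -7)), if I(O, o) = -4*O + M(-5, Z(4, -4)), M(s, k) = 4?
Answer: 84358922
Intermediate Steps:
Z(g, S) = S + g
I(O, o) = 4 - 4*O (I(O, o) = -4*O + 4 = 4 - 4*O)
X(r, C) = -64 (X(r, C) = (4 - 4*2)**3 = (4 - 8)**3 = (-4)**3 = -64)
(31490 - 41152)*(-8667 + X(-170, -7)) = (31490 - 41152)*(-8667 - 64) = -9662*(-8731) = 84358922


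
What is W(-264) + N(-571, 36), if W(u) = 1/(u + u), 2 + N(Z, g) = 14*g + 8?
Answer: 269279/528 ≈ 510.00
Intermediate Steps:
N(Z, g) = 6 + 14*g (N(Z, g) = -2 + (14*g + 8) = -2 + (8 + 14*g) = 6 + 14*g)
W(u) = 1/(2*u)
W(-264) + N(-571, 36) = (½)/(-264) + (6 + 14*36) = (½)*(-1/264) + (6 + 504) = -1/528 + 510 = 269279/528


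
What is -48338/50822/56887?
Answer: -24169/1445555557 ≈ -1.6720e-5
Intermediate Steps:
-48338/50822/56887 = -48338*1/50822*(1/56887) = -24169/25411*1/56887 = -24169/1445555557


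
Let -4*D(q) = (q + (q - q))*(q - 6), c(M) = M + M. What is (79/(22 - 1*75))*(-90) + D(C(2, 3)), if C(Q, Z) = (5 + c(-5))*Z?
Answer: 11745/212 ≈ 55.401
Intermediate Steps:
c(M) = 2*M
C(Q, Z) = -5*Z (C(Q, Z) = (5 + 2*(-5))*Z = (5 - 10)*Z = -5*Z)
D(q) = -q*(-6 + q)/4 (D(q) = -(q + (q - q))*(q - 6)/4 = -(q + 0)*(-6 + q)/4 = -q*(-6 + q)/4)
(79/(22 - 1*75))*(-90) + D(C(2, 3)) = (79/(22 - 1*75))*(-90) + (-5*3)*(6 - (-5)*3)/4 = (79/(22 - 75))*(-90) + (¼)*(-15)*(6 - 1*(-15)) = (79/(-53))*(-90) + (¼)*(-15)*(6 + 15) = (79*(-1/53))*(-90) + (¼)*(-15)*21 = -79/53*(-90) - 315/4 = 7110/53 - 315/4 = 11745/212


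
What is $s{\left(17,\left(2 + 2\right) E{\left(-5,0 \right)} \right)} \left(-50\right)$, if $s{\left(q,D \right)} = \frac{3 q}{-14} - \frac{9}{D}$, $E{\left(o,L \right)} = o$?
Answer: $\frac{2235}{14} \approx 159.64$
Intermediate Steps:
$s{\left(q,D \right)} = - \frac{9}{D} - \frac{3 q}{14}$ ($s{\left(q,D \right)} = 3 q \left(- \frac{1}{14}\right) - \frac{9}{D} = - \frac{3 q}{14} - \frac{9}{D} = - \frac{9}{D} - \frac{3 q}{14}$)
$s{\left(17,\left(2 + 2\right) E{\left(-5,0 \right)} \right)} \left(-50\right) = \left(- \frac{9}{\left(2 + 2\right) \left(-5\right)} - \frac{51}{14}\right) \left(-50\right) = \left(- \frac{9}{4 \left(-5\right)} - \frac{51}{14}\right) \left(-50\right) = \left(- \frac{9}{-20} - \frac{51}{14}\right) \left(-50\right) = \left(\left(-9\right) \left(- \frac{1}{20}\right) - \frac{51}{14}\right) \left(-50\right) = \left(\frac{9}{20} - \frac{51}{14}\right) \left(-50\right) = \left(- \frac{447}{140}\right) \left(-50\right) = \frac{2235}{14}$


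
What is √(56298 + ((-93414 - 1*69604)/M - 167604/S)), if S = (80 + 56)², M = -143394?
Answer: √1337986163678344611/4875396 ≈ 237.26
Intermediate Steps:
S = 18496 (S = 136² = 18496)
√(56298 + ((-93414 - 1*69604)/M - 167604/S)) = √(56298 + ((-93414 - 1*69604)/(-143394) - 167604/18496)) = √(56298 + ((-93414 - 69604)*(-1/143394) - 167604*1/18496)) = √(56298 + (-163018*(-1/143394) - 41901/4624)) = √(56298 + (81509/71697 - 41901/4624)) = √(56298 - 2627278381/331526928) = √(18661675714163/331526928) = √1337986163678344611/4875396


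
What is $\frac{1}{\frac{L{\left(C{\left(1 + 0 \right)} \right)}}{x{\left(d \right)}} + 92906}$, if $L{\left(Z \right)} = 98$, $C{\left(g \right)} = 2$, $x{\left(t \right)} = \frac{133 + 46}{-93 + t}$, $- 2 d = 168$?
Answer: $\frac{179}{16612828} \approx 1.0775 \cdot 10^{-5}$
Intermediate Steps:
$d = -84$ ($d = \left(- \frac{1}{2}\right) 168 = -84$)
$x{\left(t \right)} = \frac{179}{-93 + t}$
$\frac{1}{\frac{L{\left(C{\left(1 + 0 \right)} \right)}}{x{\left(d \right)}} + 92906} = \frac{1}{\frac{98}{179 \frac{1}{-93 - 84}} + 92906} = \frac{1}{\frac{98}{179 \frac{1}{-177}} + 92906} = \frac{1}{\frac{98}{179 \left(- \frac{1}{177}\right)} + 92906} = \frac{1}{\frac{98}{- \frac{179}{177}} + 92906} = \frac{1}{98 \left(- \frac{177}{179}\right) + 92906} = \frac{1}{- \frac{17346}{179} + 92906} = \frac{1}{\frac{16612828}{179}} = \frac{179}{16612828}$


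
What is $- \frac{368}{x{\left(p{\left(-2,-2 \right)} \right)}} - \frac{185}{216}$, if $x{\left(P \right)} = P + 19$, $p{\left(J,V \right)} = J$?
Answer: $- \frac{82633}{3672} \approx -22.504$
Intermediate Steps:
$x{\left(P \right)} = 19 + P$
$- \frac{368}{x{\left(p{\left(-2,-2 \right)} \right)}} - \frac{185}{216} = - \frac{368}{19 - 2} - \frac{185}{216} = - \frac{368}{17} - \frac{185}{216} = - \frac{82633}{3672}$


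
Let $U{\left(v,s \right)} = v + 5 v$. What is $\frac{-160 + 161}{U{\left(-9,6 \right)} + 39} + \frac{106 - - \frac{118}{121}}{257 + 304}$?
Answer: $\frac{14031}{113135} \approx 0.12402$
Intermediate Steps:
$U{\left(v,s \right)} = 6 v$
$\frac{-160 + 161}{U{\left(-9,6 \right)} + 39} + \frac{106 - - \frac{118}{121}}{257 + 304} = \frac{-160 + 161}{6 \left(-9\right) + 39} + \frac{106 - - \frac{118}{121}}{257 + 304} = 1 \frac{1}{-54 + 39} + \frac{106 - \left(-118\right) \frac{1}{121}}{561} = 1 \frac{1}{-15} + \frac{106 - - \frac{118}{121}}{561} = 1 \left(- \frac{1}{15}\right) + \frac{106 + \frac{118}{121}}{561} = - \frac{1}{15} + \frac{1}{561} \cdot \frac{12944}{121} = - \frac{1}{15} + \frac{12944}{67881} = \frac{14031}{113135}$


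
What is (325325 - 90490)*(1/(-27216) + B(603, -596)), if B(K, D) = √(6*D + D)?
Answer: -234835/27216 + 469670*I*√1043 ≈ -8.6286 + 1.5168e+7*I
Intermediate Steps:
B(K, D) = √7*√D (B(K, D) = √(7*D) = √7*√D)
(325325 - 90490)*(1/(-27216) + B(603, -596)) = (325325 - 90490)*(1/(-27216) + √7*√(-596)) = 234835*(-1/27216 + √7*(2*I*√149)) = 234835*(-1/27216 + 2*I*√1043) = -234835/27216 + 469670*I*√1043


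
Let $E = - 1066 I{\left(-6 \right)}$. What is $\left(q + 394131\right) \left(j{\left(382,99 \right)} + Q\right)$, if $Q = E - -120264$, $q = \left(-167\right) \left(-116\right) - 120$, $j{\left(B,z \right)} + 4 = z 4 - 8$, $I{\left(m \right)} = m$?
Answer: $52517829852$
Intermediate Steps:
$j{\left(B,z \right)} = -12 + 4 z$ ($j{\left(B,z \right)} = -4 + \left(z 4 - 8\right) = -4 + \left(4 z - 8\right) = -4 + \left(-8 + 4 z\right) = -12 + 4 z$)
$E = 6396$ ($E = \left(-1066\right) \left(-6\right) = 6396$)
$q = 19252$ ($q = 19372 - 120 = 19252$)
$Q = 126660$ ($Q = 6396 - -120264 = 6396 + 120264 = 126660$)
$\left(q + 394131\right) \left(j{\left(382,99 \right)} + Q\right) = \left(19252 + 394131\right) \left(\left(-12 + 4 \cdot 99\right) + 126660\right) = 413383 \left(\left(-12 + 396\right) + 126660\right) = 413383 \left(384 + 126660\right) = 413383 \cdot 127044 = 52517829852$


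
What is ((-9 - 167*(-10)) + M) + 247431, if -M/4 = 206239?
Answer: -575864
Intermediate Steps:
M = -824956 (M = -4*206239 = -824956)
((-9 - 167*(-10)) + M) + 247431 = ((-9 - 167*(-10)) - 824956) + 247431 = ((-9 + 1670) - 824956) + 247431 = (1661 - 824956) + 247431 = -823295 + 247431 = -575864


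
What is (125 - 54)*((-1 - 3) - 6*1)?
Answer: -710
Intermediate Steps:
(125 - 54)*((-1 - 3) - 6*1) = 71*(-4 - 6) = 71*(-10) = -710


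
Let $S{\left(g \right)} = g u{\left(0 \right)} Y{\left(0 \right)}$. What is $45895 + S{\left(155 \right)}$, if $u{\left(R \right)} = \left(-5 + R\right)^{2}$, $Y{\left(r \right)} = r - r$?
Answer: $45895$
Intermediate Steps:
$Y{\left(r \right)} = 0$
$S{\left(g \right)} = 0$ ($S{\left(g \right)} = g \left(-5 + 0\right)^{2} \cdot 0 = g \left(-5\right)^{2} \cdot 0 = g 25 \cdot 0 = 25 g 0 = 0$)
$45895 + S{\left(155 \right)} = 45895 + 0 = 45895$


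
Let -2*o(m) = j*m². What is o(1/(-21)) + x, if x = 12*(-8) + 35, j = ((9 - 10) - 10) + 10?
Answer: -53801/882 ≈ -60.999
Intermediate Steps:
j = -1 (j = (-1 - 10) + 10 = -11 + 10 = -1)
o(m) = m²/2 (o(m) = -(-1)*m²/2 = m²/2)
x = -61 (x = -96 + 35 = -61)
o(1/(-21)) + x = (1/(-21))²/2 - 61 = (-1/21)²/2 - 61 = (½)*(1/441) - 61 = 1/882 - 61 = -53801/882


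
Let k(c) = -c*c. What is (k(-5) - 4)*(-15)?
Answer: 435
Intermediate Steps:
k(c) = -c²
(k(-5) - 4)*(-15) = (-1*(-5)² - 4)*(-15) = (-1*25 - 4)*(-15) = (-25 - 4)*(-15) = -29*(-15) = 435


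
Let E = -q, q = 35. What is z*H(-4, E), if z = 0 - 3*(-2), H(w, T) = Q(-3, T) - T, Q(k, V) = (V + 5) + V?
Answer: -180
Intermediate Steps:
E = -35 (E = -1*35 = -35)
Q(k, V) = 5 + 2*V (Q(k, V) = (5 + V) + V = 5 + 2*V)
H(w, T) = 5 + T (H(w, T) = (5 + 2*T) - T = 5 + T)
z = 6 (z = 0 + 6 = 6)
z*H(-4, E) = 6*(5 - 35) = 6*(-30) = -180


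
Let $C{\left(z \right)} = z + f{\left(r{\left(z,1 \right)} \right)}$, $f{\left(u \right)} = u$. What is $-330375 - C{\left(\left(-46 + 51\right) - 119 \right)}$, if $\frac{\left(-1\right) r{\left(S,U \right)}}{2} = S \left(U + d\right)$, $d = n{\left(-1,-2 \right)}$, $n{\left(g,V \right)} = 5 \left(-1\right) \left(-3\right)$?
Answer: $-333909$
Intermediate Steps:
$n{\left(g,V \right)} = 15$ ($n{\left(g,V \right)} = \left(-5\right) \left(-3\right) = 15$)
$d = 15$
$r{\left(S,U \right)} = - 2 S \left(15 + U\right)$ ($r{\left(S,U \right)} = - 2 S \left(U + 15\right) = - 2 S \left(15 + U\right)$)
$C{\left(z \right)} = - 31 z$ ($C{\left(z \right)} = z - 2 z \left(15 + 1\right) = z - 2 z 16 = z - 32 z = - 31 z$)
$-330375 - C{\left(\left(-46 + 51\right) - 119 \right)} = -330375 - - 31 \left(\left(-46 + 51\right) - 119\right) = -330375 - - 31 \left(5 - 119\right) = -330375 - \left(-31\right) \left(-114\right) = -330375 - 3534 = -333909$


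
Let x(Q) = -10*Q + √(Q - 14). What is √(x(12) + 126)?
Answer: √(6 + I*√2) ≈ 2.4662 + 0.28672*I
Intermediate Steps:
x(Q) = √(-14 + Q) - 10*Q (x(Q) = -10*Q + √(-14 + Q) = √(-14 + Q) - 10*Q)
√(x(12) + 126) = √((√(-14 + 12) - 10*12) + 126) = √((√(-2) - 120) + 126) = √((I*√2 - 120) + 126) = √((-120 + I*√2) + 126) = √(6 + I*√2)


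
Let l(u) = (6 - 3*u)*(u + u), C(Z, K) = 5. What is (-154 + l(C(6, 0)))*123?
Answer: -30012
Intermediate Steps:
l(u) = 2*u*(6 - 3*u) (l(u) = (6 - 3*u)*(2*u) = 2*u*(6 - 3*u))
(-154 + l(C(6, 0)))*123 = (-154 + 6*5*(2 - 1*5))*123 = (-154 + 6*5*(2 - 5))*123 = (-154 + 6*5*(-3))*123 = (-154 - 90)*123 = -244*123 = -30012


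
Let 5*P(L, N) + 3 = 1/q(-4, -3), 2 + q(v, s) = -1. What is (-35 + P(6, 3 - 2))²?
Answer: 11449/9 ≈ 1272.1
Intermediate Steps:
q(v, s) = -3 (q(v, s) = -2 - 1 = -3)
P(L, N) = -⅔ (P(L, N) = -⅗ + (⅕)/(-3) = -⅗ + (⅕)*(-⅓) = -⅗ - 1/15 = -⅔)
(-35 + P(6, 3 - 2))² = (-35 - ⅔)² = (-107/3)² = 11449/9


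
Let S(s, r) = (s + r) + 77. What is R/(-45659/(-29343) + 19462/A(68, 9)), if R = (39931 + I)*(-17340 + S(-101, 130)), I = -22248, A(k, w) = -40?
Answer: 178844893678920/284623553 ≈ 6.2836e+5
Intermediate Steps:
S(s, r) = 77 + r + s (S(s, r) = (r + s) + 77 = 77 + r + s)
R = -304748822 (R = (39931 - 22248)*(-17340 + (77 + 130 - 101)) = 17683*(-17340 + 106) = 17683*(-17234) = -304748822)
R/(-45659/(-29343) + 19462/A(68, 9)) = -304748822/(-45659/(-29343) + 19462/(-40)) = -304748822/(-45659*(-1/29343) + 19462*(-1/40)) = -304748822/(45659/29343 - 9731/20) = -304748822/(-284623553/586860) = -304748822*(-586860/284623553) = 178844893678920/284623553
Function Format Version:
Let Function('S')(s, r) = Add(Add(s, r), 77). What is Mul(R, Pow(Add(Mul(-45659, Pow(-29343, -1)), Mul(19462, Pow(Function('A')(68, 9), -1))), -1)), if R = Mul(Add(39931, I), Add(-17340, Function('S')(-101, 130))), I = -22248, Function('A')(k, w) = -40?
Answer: Rational(178844893678920, 284623553) ≈ 6.2836e+5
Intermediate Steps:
Function('S')(s, r) = Add(77, r, s) (Function('S')(s, r) = Add(Add(r, s), 77) = Add(77, r, s))
R = -304748822 (R = Mul(Add(39931, -22248), Add(-17340, Add(77, 130, -101))) = Mul(17683, Add(-17340, 106)) = Mul(17683, -17234) = -304748822)
Mul(R, Pow(Add(Mul(-45659, Pow(-29343, -1)), Mul(19462, Pow(Function('A')(68, 9), -1))), -1)) = Mul(-304748822, Pow(Add(Mul(-45659, Pow(-29343, -1)), Mul(19462, Pow(-40, -1))), -1)) = Mul(-304748822, Pow(Add(Mul(-45659, Rational(-1, 29343)), Mul(19462, Rational(-1, 40))), -1)) = Mul(-304748822, Pow(Add(Rational(45659, 29343), Rational(-9731, 20)), -1)) = Mul(-304748822, Pow(Rational(-284623553, 586860), -1)) = Mul(-304748822, Rational(-586860, 284623553)) = Rational(178844893678920, 284623553)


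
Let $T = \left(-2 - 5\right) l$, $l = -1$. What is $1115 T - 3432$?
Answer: $4373$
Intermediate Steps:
$T = 7$ ($T = \left(-2 - 5\right) \left(-1\right) = \left(-7\right) \left(-1\right) = 7$)
$1115 T - 3432 = 1115 \cdot 7 - 3432 = 7805 - 3432 = 4373$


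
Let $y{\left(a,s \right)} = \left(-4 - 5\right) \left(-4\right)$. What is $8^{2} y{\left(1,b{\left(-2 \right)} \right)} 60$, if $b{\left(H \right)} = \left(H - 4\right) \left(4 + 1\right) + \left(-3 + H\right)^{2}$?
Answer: $138240$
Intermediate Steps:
$b{\left(H \right)} = -20 + \left(-3 + H\right)^{2} + 5 H$ ($b{\left(H \right)} = \left(-4 + H\right) 5 + \left(-3 + H\right)^{2} = \left(-20 + 5 H\right) + \left(-3 + H\right)^{2} = -20 + \left(-3 + H\right)^{2} + 5 H$)
$y{\left(a,s \right)} = 36$ ($y{\left(a,s \right)} = \left(-9\right) \left(-4\right) = 36$)
$8^{2} y{\left(1,b{\left(-2 \right)} \right)} 60 = 8^{2} \cdot 36 \cdot 60 = 64 \cdot 36 \cdot 60 = 2304 \cdot 60 = 138240$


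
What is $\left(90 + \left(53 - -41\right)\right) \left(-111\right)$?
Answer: $-20424$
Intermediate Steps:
$\left(90 + \left(53 - -41\right)\right) \left(-111\right) = \left(90 + \left(53 + 41\right)\right) \left(-111\right) = \left(90 + 94\right) \left(-111\right) = 184 \left(-111\right) = -20424$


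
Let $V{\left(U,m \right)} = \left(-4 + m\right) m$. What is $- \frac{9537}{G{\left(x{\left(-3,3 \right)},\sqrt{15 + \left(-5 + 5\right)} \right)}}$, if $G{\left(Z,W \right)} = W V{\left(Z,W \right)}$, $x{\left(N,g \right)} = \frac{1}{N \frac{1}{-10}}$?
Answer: $\frac{12716}{5} + \frac{3179 \sqrt{15}}{5} \approx 5005.6$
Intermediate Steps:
$V{\left(U,m \right)} = m \left(-4 + m\right)$
$x{\left(N,g \right)} = - \frac{10}{N}$ ($x{\left(N,g \right)} = \frac{1}{N \left(- \frac{1}{10}\right)} = \frac{1}{\left(- \frac{1}{10}\right) N} = - \frac{10}{N}$)
$G{\left(Z,W \right)} = W^{2} \left(-4 + W\right)$ ($G{\left(Z,W \right)} = W W \left(-4 + W\right) = W^{2} \left(-4 + W\right)$)
$- \frac{9537}{G{\left(x{\left(-3,3 \right)},\sqrt{15 + \left(-5 + 5\right)} \right)}} = - \frac{9537}{\left(\sqrt{15 + \left(-5 + 5\right)}\right)^{2} \left(-4 + \sqrt{15 + \left(-5 + 5\right)}\right)} = - \frac{9537}{\left(\sqrt{15 + 0}\right)^{2} \left(-4 + \sqrt{15 + 0}\right)} = - \frac{9537}{\left(\sqrt{15}\right)^{2} \left(-4 + \sqrt{15}\right)} = - \frac{9537}{15 \left(-4 + \sqrt{15}\right)} = - \frac{9537}{-60 + 15 \sqrt{15}}$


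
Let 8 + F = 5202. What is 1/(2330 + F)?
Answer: 1/7524 ≈ 0.00013291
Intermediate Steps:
F = 5194 (F = -8 + 5202 = 5194)
1/(2330 + F) = 1/(2330 + 5194) = 1/7524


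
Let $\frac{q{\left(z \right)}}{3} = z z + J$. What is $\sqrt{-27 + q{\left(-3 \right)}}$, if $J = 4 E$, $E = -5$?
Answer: $2 i \sqrt{15} \approx 7.746 i$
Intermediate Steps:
$J = -20$ ($J = 4 \left(-5\right) = -20$)
$q{\left(z \right)} = -60 + 3 z^{2}$ ($q{\left(z \right)} = 3 \left(z z - 20\right) = 3 \left(z^{2} - 20\right) = 3 \left(-20 + z^{2}\right) = -60 + 3 z^{2}$)
$\sqrt{-27 + q{\left(-3 \right)}} = \sqrt{-27 - \left(60 - 3 \left(-3\right)^{2}\right)} = \sqrt{-27 + \left(-60 + 3 \cdot 9\right)} = \sqrt{-27 + \left(-60 + 27\right)} = \sqrt{-27 - 33} = \sqrt{-60} = 2 i \sqrt{15}$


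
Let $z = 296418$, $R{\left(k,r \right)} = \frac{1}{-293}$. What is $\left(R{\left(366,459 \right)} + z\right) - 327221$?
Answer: $- \frac{9025280}{293} \approx -30803.0$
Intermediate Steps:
$R{\left(k,r \right)} = - \frac{1}{293}$
$\left(R{\left(366,459 \right)} + z\right) - 327221 = \left(- \frac{1}{293} + 296418\right) - 327221 = \frac{86850473}{293} - 327221 = - \frac{9025280}{293}$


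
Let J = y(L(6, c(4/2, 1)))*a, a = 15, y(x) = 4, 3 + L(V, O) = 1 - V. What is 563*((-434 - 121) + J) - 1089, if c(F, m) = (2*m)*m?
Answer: -279774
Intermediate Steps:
c(F, m) = 2*m²
L(V, O) = -2 - V (L(V, O) = -3 + (1 - V) = -2 - V)
J = 60 (J = 4*15 = 60)
563*((-434 - 121) + J) - 1089 = 563*((-434 - 121) + 60) - 1089 = 563*(-555 + 60) - 1089 = 563*(-495) - 1089 = -278685 - 1089 = -279774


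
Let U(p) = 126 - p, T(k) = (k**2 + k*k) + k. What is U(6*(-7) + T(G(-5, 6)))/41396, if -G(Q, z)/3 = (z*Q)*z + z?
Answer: -272661/20698 ≈ -13.173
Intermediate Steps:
G(Q, z) = -3*z - 3*Q*z**2 (G(Q, z) = -3*((z*Q)*z + z) = -3*((Q*z)*z + z) = -3*(Q*z**2 + z) = -3*(z + Q*z**2) = -3*z - 3*Q*z**2)
T(k) = k + 2*k**2 (T(k) = (k**2 + k**2) + k = 2*k**2 + k = k + 2*k**2)
U(6*(-7) + T(G(-5, 6)))/41396 = (126 - (6*(-7) + (-3*6*(1 - 5*6))*(1 + 2*(-3*6*(1 - 5*6)))))/41396 = (126 - (-42 + (-3*6*(1 - 30))*(1 + 2*(-3*6*(1 - 30)))))*(1/41396) = (126 - (-42 + (-3*6*(-29))*(1 + 2*(-3*6*(-29)))))*(1/41396) = (126 - (-42 + 522*(1 + 2*522)))*(1/41396) = (126 - (-42 + 522*(1 + 1044)))*(1/41396) = (126 - (-42 + 522*1045))*(1/41396) = (126 - (-42 + 545490))*(1/41396) = (126 - 1*545448)*(1/41396) = (126 - 545448)*(1/41396) = -545322*1/41396 = -272661/20698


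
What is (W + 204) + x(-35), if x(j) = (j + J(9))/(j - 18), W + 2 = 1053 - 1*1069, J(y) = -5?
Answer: 9898/53 ≈ 186.75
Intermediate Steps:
W = -18 (W = -2 + (1053 - 1*1069) = -2 + (1053 - 1069) = -2 - 16 = -18)
x(j) = (-5 + j)/(-18 + j) (x(j) = (j - 5)/(j - 18) = (-5 + j)/(-18 + j))
(W + 204) + x(-35) = (-18 + 204) + (-5 - 35)/(-18 - 35) = 186 - 40/(-53) = 186 - 1/53*(-40) = 186 + 40/53 = 9898/53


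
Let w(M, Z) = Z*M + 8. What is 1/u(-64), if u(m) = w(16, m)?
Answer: -1/1016 ≈ -0.00098425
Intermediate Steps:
w(M, Z) = 8 + M*Z (w(M, Z) = M*Z + 8 = 8 + M*Z)
u(m) = 8 + 16*m
1/u(-64) = 1/(8 + 16*(-64)) = 1/(8 - 1024) = 1/(-1016) = -1/1016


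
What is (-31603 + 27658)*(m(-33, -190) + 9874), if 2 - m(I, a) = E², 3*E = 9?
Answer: -38925315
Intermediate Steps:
E = 3 (E = (⅓)*9 = 3)
m(I, a) = -7 (m(I, a) = 2 - 1*3² = 2 - 1*9 = 2 - 9 = -7)
(-31603 + 27658)*(m(-33, -190) + 9874) = (-31603 + 27658)*(-7 + 9874) = -3945*9867 = -38925315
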